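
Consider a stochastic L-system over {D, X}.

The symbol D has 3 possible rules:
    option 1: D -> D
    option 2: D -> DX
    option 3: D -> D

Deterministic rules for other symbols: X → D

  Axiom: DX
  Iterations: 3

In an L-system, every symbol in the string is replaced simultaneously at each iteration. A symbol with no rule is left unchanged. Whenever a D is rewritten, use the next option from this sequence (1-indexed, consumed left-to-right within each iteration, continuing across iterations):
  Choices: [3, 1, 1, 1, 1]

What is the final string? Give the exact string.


Answer: DD

Derivation:
Step 0: DX
Step 1: DD  (used choices [3])
Step 2: DD  (used choices [1, 1])
Step 3: DD  (used choices [1, 1])


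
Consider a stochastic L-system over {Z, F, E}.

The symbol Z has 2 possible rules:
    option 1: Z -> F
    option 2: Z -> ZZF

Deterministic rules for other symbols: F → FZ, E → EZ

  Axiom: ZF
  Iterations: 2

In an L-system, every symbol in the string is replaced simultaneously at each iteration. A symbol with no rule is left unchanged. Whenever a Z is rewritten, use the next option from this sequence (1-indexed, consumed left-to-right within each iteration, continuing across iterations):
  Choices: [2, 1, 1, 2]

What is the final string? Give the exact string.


Step 0: ZF
Step 1: ZZFFZ  (used choices [2])
Step 2: FFFZFZZZF  (used choices [1, 1, 2])

Answer: FFFZFZZZF


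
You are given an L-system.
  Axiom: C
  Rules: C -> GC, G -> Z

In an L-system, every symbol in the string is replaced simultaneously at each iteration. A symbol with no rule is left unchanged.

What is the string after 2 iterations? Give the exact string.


Answer: ZGC

Derivation:
Step 0: C
Step 1: GC
Step 2: ZGC


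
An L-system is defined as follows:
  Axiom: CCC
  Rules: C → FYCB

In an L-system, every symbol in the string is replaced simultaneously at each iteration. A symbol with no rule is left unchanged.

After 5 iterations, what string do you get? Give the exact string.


Answer: FYFYFYFYFYCBBBBBFYFYFYFYFYCBBBBBFYFYFYFYFYCBBBBB

Derivation:
Step 0: CCC
Step 1: FYCBFYCBFYCB
Step 2: FYFYCBBFYFYCBBFYFYCBB
Step 3: FYFYFYCBBBFYFYFYCBBBFYFYFYCBBB
Step 4: FYFYFYFYCBBBBFYFYFYFYCBBBBFYFYFYFYCBBBB
Step 5: FYFYFYFYFYCBBBBBFYFYFYFYFYCBBBBBFYFYFYFYFYCBBBBB


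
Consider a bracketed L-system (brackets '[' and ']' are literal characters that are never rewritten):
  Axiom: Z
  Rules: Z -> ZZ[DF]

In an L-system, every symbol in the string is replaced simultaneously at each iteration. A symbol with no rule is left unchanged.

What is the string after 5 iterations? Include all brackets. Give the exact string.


Answer: ZZ[DF]ZZ[DF][DF]ZZ[DF]ZZ[DF][DF][DF]ZZ[DF]ZZ[DF][DF]ZZ[DF]ZZ[DF][DF][DF][DF]ZZ[DF]ZZ[DF][DF]ZZ[DF]ZZ[DF][DF][DF]ZZ[DF]ZZ[DF][DF]ZZ[DF]ZZ[DF][DF][DF][DF][DF]

Derivation:
Step 0: Z
Step 1: ZZ[DF]
Step 2: ZZ[DF]ZZ[DF][DF]
Step 3: ZZ[DF]ZZ[DF][DF]ZZ[DF]ZZ[DF][DF][DF]
Step 4: ZZ[DF]ZZ[DF][DF]ZZ[DF]ZZ[DF][DF][DF]ZZ[DF]ZZ[DF][DF]ZZ[DF]ZZ[DF][DF][DF][DF]
Step 5: ZZ[DF]ZZ[DF][DF]ZZ[DF]ZZ[DF][DF][DF]ZZ[DF]ZZ[DF][DF]ZZ[DF]ZZ[DF][DF][DF][DF]ZZ[DF]ZZ[DF][DF]ZZ[DF]ZZ[DF][DF][DF]ZZ[DF]ZZ[DF][DF]ZZ[DF]ZZ[DF][DF][DF][DF][DF]


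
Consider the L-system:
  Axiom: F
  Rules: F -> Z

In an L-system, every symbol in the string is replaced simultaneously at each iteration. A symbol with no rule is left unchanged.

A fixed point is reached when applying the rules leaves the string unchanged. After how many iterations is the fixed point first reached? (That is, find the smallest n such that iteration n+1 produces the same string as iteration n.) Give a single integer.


Step 0: F
Step 1: Z
Step 2: Z  (unchanged — fixed point at step 1)

Answer: 1


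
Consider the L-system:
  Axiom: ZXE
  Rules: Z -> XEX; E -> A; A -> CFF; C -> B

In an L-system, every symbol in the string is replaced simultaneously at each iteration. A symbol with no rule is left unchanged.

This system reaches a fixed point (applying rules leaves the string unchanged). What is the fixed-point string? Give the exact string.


Step 0: ZXE
Step 1: XEXXA
Step 2: XAXXCFF
Step 3: XCFFXXBFF
Step 4: XBFFXXBFF
Step 5: XBFFXXBFF  (unchanged — fixed point at step 4)

Answer: XBFFXXBFF


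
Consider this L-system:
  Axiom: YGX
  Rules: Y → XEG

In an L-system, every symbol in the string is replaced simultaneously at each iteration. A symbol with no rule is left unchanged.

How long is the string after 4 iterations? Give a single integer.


Answer: 5

Derivation:
Step 0: length = 3
Step 1: length = 5
Step 2: length = 5
Step 3: length = 5
Step 4: length = 5


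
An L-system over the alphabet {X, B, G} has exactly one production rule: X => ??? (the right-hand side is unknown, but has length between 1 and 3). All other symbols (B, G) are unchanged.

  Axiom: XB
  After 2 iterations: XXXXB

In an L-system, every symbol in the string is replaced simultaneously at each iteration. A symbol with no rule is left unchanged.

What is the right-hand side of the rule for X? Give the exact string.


Answer: XX

Derivation:
Trying X => XX:
  Step 0: XB
  Step 1: XXB
  Step 2: XXXXB
Matches the given result.


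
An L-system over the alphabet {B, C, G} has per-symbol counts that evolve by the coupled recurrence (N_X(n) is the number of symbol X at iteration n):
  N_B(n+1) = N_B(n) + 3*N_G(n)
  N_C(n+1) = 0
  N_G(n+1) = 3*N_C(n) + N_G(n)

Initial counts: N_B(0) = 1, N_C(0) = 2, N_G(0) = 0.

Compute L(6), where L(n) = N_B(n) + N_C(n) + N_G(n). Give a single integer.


Step 0: N_B=1, N_C=2, N_G=0, L=3
Step 1: N_B=1, N_C=0, N_G=6, L=7
Step 2: N_B=19, N_C=0, N_G=6, L=25
Step 3: N_B=37, N_C=0, N_G=6, L=43
Step 4: N_B=55, N_C=0, N_G=6, L=61
Step 5: N_B=73, N_C=0, N_G=6, L=79
Step 6: N_B=91, N_C=0, N_G=6, L=97

Answer: 97


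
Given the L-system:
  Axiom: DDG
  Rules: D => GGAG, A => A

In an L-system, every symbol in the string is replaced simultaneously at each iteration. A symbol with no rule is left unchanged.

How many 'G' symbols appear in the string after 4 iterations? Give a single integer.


Step 0: DDG  (1 'G')
Step 1: GGAGGGAGG  (7 'G')
Step 2: GGAGGGAGG  (7 'G')
Step 3: GGAGGGAGG  (7 'G')
Step 4: GGAGGGAGG  (7 'G')

Answer: 7


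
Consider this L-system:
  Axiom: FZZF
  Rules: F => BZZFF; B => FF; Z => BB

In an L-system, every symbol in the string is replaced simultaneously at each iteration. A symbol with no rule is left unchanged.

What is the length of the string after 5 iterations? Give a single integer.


Step 0: length = 4
Step 1: length = 14
Step 2: length = 40
Step 3: length = 140
Step 4: length = 472
Step 5: length = 1544

Answer: 1544


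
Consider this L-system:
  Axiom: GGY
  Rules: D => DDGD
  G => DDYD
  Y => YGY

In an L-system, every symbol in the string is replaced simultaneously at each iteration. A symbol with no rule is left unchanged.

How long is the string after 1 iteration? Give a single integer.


Step 0: length = 3
Step 1: length = 11

Answer: 11


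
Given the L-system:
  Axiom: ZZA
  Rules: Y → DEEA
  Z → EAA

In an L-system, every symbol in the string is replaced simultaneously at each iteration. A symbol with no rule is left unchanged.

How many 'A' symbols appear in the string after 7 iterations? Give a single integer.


Step 0: ZZA  (1 'A')
Step 1: EAAEAAA  (5 'A')
Step 2: EAAEAAA  (5 'A')
Step 3: EAAEAAA  (5 'A')
Step 4: EAAEAAA  (5 'A')
Step 5: EAAEAAA  (5 'A')
Step 6: EAAEAAA  (5 'A')
Step 7: EAAEAAA  (5 'A')

Answer: 5


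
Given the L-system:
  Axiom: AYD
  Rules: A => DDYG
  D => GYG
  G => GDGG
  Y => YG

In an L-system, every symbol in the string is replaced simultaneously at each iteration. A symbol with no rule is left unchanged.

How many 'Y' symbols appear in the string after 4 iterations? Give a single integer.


Answer: 28

Derivation:
Step 0: AYD  (1 'Y')
Step 1: DDYGYGGYG  (3 'Y')
Step 2: GYGGYGYGGDGGYGGDGGGDGGYGGDGG  (5 'Y')
Step 3: GDGGYGGDGGGDGGYGGDGGYGGDGGGDGGGYGGDGGGDGGYGGDGGGDGGGYGGDGGGDGGGDGGGYGGDGGGDGGYGGDGGGDGGGYGGDGGGDGG  (9 'Y')
Step 4: GDGGGYGGDGGGDGGYGGDGGGDGGGYGGDGGGDGGGDGGGYGGDGGGDGGYGGDGGGDGGGYGGDGGGDGGYGGDGGGDGGGYGGDGGGDGGGDGGGYGGDGGGDGGGDGGYGGDGGGDGGGYGGDGGGDGGGDGGGYGGDGGGDGGYGGDGGGDGGGYGGDGGGDGGGDGGGYGGDGGGDGGGDGGYGGDGGGDGGGYGGDGGGDGGGDGGGYGGDGGGDGGGDGGGYGGDGGGDGGGDGGYGGDGGGDGGGYGGDGGGDGGGDGGGYGGDGGGDGGYGGDGGGDGGGYGGDGGGDGGGDGGGYGGDGGGDGGGDGGYGGDGGGDGGGYGGDGGGDGGGDGGGYGGDGGGDGG  (28 'Y')


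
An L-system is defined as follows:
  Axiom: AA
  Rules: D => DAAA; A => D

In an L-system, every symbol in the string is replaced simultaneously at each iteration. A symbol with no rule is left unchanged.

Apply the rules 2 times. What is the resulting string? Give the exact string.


Step 0: AA
Step 1: DD
Step 2: DAAADAAA

Answer: DAAADAAA


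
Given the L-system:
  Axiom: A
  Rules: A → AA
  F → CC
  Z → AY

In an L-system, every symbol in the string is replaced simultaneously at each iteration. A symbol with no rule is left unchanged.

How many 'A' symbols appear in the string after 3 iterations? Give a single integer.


Step 0: A  (1 'A')
Step 1: AA  (2 'A')
Step 2: AAAA  (4 'A')
Step 3: AAAAAAAA  (8 'A')

Answer: 8


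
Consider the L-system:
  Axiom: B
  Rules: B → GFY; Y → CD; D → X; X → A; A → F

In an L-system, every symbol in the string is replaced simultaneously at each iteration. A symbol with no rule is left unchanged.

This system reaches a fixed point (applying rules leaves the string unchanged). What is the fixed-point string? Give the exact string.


Answer: GFCF

Derivation:
Step 0: B
Step 1: GFY
Step 2: GFCD
Step 3: GFCX
Step 4: GFCA
Step 5: GFCF
Step 6: GFCF  (unchanged — fixed point at step 5)


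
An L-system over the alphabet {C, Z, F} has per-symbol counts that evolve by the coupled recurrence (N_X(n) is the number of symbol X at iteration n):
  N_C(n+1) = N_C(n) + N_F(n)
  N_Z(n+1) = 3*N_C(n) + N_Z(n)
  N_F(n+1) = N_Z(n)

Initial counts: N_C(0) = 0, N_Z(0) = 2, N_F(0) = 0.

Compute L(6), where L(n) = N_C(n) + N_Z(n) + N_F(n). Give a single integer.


Answer: 152

Derivation:
Step 0: N_C=0, N_Z=2, N_F=0, L=2
Step 1: N_C=0, N_Z=2, N_F=2, L=4
Step 2: N_C=2, N_Z=2, N_F=2, L=6
Step 3: N_C=4, N_Z=8, N_F=2, L=14
Step 4: N_C=6, N_Z=20, N_F=8, L=34
Step 5: N_C=14, N_Z=38, N_F=20, L=72
Step 6: N_C=34, N_Z=80, N_F=38, L=152


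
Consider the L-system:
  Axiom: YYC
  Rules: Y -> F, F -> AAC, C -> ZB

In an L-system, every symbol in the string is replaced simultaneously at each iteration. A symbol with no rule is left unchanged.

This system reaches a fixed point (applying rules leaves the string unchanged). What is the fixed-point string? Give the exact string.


Answer: AAZBAAZBZB

Derivation:
Step 0: YYC
Step 1: FFZB
Step 2: AACAACZB
Step 3: AAZBAAZBZB
Step 4: AAZBAAZBZB  (unchanged — fixed point at step 3)


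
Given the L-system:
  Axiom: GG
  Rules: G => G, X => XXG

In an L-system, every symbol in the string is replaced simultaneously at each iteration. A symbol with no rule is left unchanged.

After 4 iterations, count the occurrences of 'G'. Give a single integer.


Step 0: GG  (2 'G')
Step 1: GG  (2 'G')
Step 2: GG  (2 'G')
Step 3: GG  (2 'G')
Step 4: GG  (2 'G')

Answer: 2


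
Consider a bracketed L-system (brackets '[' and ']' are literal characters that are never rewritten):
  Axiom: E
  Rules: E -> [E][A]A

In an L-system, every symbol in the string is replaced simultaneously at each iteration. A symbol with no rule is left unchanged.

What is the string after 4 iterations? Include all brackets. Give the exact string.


Answer: [[[[E][A]A][A]A][A]A][A]A

Derivation:
Step 0: E
Step 1: [E][A]A
Step 2: [[E][A]A][A]A
Step 3: [[[E][A]A][A]A][A]A
Step 4: [[[[E][A]A][A]A][A]A][A]A


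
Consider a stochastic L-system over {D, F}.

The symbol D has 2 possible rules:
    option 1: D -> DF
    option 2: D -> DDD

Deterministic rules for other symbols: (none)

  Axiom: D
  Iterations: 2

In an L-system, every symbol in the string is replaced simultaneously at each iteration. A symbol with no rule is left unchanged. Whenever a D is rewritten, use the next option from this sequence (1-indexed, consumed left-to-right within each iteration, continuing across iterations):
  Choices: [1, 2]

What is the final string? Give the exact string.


Answer: DDDF

Derivation:
Step 0: D
Step 1: DF  (used choices [1])
Step 2: DDDF  (used choices [2])


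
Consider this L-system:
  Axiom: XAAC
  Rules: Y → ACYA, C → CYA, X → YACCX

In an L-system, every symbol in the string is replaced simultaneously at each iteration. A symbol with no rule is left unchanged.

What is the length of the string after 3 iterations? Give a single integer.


Answer: 62

Derivation:
Step 0: length = 4
Step 1: length = 10
Step 2: length = 26
Step 3: length = 62


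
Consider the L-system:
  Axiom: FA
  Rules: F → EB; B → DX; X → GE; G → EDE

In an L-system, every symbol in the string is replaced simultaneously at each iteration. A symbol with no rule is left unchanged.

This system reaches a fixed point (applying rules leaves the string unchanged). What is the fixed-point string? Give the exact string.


Step 0: FA
Step 1: EBA
Step 2: EDXA
Step 3: EDGEA
Step 4: EDEDEEA
Step 5: EDEDEEA  (unchanged — fixed point at step 4)

Answer: EDEDEEA


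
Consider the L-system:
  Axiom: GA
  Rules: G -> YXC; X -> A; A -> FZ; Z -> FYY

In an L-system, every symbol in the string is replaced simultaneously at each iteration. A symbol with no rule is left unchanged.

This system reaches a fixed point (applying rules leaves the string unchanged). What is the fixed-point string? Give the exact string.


Step 0: GA
Step 1: YXCFZ
Step 2: YACFFYY
Step 3: YFZCFFYY
Step 4: YFFYYCFFYY
Step 5: YFFYYCFFYY  (unchanged — fixed point at step 4)

Answer: YFFYYCFFYY


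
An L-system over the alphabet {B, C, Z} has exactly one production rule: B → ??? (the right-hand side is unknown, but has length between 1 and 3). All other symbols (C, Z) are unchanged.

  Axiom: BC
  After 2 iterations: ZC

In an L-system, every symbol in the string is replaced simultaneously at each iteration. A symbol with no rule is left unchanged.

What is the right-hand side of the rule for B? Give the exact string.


Trying B → Z:
  Step 0: BC
  Step 1: ZC
  Step 2: ZC
Matches the given result.

Answer: Z


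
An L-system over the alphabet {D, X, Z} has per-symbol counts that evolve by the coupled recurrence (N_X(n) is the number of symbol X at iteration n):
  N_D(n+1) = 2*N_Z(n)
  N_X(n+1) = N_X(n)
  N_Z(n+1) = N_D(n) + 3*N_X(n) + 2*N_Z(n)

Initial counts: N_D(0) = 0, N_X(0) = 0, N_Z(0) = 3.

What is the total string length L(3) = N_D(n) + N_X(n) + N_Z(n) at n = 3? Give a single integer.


Answer: 84

Derivation:
Step 0: N_D=0, N_X=0, N_Z=3, L=3
Step 1: N_D=6, N_X=0, N_Z=6, L=12
Step 2: N_D=12, N_X=0, N_Z=18, L=30
Step 3: N_D=36, N_X=0, N_Z=48, L=84


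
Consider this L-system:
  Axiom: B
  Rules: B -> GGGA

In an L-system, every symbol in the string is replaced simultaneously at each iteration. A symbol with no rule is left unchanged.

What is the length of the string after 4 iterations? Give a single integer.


Answer: 4

Derivation:
Step 0: length = 1
Step 1: length = 4
Step 2: length = 4
Step 3: length = 4
Step 4: length = 4


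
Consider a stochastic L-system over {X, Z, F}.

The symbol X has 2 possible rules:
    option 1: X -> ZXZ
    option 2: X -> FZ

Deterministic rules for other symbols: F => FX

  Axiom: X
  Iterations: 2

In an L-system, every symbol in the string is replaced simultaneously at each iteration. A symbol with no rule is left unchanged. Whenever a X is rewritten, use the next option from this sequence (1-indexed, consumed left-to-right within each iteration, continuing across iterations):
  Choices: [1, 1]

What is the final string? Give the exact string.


Answer: ZZXZZ

Derivation:
Step 0: X
Step 1: ZXZ  (used choices [1])
Step 2: ZZXZZ  (used choices [1])


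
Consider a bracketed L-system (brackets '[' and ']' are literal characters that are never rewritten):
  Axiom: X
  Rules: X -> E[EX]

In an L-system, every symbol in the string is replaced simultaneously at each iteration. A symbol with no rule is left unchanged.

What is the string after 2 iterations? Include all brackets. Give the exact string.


Step 0: X
Step 1: E[EX]
Step 2: E[EE[EX]]

Answer: E[EE[EX]]


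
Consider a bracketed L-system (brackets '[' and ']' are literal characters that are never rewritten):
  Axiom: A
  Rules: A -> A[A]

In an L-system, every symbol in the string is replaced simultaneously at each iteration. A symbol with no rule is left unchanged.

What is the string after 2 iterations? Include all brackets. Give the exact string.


Answer: A[A][A[A]]

Derivation:
Step 0: A
Step 1: A[A]
Step 2: A[A][A[A]]


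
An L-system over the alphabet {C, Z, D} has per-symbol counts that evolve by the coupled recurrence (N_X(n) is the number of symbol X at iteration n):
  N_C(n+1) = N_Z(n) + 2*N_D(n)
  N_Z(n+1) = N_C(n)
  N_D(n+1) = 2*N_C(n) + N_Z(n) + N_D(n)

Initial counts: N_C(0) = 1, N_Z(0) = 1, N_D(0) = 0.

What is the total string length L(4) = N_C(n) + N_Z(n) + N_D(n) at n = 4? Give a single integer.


Answer: 116

Derivation:
Step 0: N_C=1, N_Z=1, N_D=0, L=2
Step 1: N_C=1, N_Z=1, N_D=3, L=5
Step 2: N_C=7, N_Z=1, N_D=6, L=14
Step 3: N_C=13, N_Z=7, N_D=21, L=41
Step 4: N_C=49, N_Z=13, N_D=54, L=116


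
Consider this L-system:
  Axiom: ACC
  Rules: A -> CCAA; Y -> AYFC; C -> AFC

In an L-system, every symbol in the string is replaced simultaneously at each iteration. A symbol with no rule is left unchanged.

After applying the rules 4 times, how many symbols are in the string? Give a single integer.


Step 0: length = 3
Step 1: length = 10
Step 2: length = 30
Step 3: length = 90
Step 4: length = 270

Answer: 270


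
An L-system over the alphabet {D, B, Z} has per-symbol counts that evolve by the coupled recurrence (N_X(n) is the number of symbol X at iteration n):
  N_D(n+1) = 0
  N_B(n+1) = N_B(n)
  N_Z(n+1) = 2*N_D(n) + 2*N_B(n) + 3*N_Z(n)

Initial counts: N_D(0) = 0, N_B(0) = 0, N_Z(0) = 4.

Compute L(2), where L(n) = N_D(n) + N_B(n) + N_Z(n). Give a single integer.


Answer: 36

Derivation:
Step 0: N_D=0, N_B=0, N_Z=4, L=4
Step 1: N_D=0, N_B=0, N_Z=12, L=12
Step 2: N_D=0, N_B=0, N_Z=36, L=36


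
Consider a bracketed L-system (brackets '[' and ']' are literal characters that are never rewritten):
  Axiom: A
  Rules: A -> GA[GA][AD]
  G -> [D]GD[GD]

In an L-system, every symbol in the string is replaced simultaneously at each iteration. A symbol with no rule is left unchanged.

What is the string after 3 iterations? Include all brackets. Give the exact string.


Answer: [D][D]GD[GD]D[[D]GD[GD]D][D]GD[GD]GA[GA][AD][[D]GD[GD]GA[GA][AD]][GA[GA][AD]D][[D][D]GD[GD]D[[D]GD[GD]D][D]GD[GD]GA[GA][AD][[D]GD[GD]GA[GA][AD]][GA[GA][AD]D]][[D]GD[GD]GA[GA][AD][[D]GD[GD]GA[GA][AD]][GA[GA][AD]D]D]

Derivation:
Step 0: A
Step 1: GA[GA][AD]
Step 2: [D]GD[GD]GA[GA][AD][[D]GD[GD]GA[GA][AD]][GA[GA][AD]D]
Step 3: [D][D]GD[GD]D[[D]GD[GD]D][D]GD[GD]GA[GA][AD][[D]GD[GD]GA[GA][AD]][GA[GA][AD]D][[D][D]GD[GD]D[[D]GD[GD]D][D]GD[GD]GA[GA][AD][[D]GD[GD]GA[GA][AD]][GA[GA][AD]D]][[D]GD[GD]GA[GA][AD][[D]GD[GD]GA[GA][AD]][GA[GA][AD]D]D]


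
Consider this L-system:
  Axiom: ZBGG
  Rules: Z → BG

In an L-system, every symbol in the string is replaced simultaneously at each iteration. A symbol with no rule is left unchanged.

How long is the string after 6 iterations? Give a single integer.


Answer: 5

Derivation:
Step 0: length = 4
Step 1: length = 5
Step 2: length = 5
Step 3: length = 5
Step 4: length = 5
Step 5: length = 5
Step 6: length = 5


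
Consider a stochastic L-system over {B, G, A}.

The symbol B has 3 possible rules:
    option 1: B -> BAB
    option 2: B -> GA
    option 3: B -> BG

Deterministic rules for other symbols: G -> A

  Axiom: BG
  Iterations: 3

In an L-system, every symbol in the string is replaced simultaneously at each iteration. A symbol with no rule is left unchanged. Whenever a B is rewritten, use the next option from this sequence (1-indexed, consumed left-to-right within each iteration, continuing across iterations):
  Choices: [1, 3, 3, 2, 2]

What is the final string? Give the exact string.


Answer: GAAAGAAA

Derivation:
Step 0: BG
Step 1: BABA  (used choices [1])
Step 2: BGABGA  (used choices [3, 3])
Step 3: GAAAGAAA  (used choices [2, 2])


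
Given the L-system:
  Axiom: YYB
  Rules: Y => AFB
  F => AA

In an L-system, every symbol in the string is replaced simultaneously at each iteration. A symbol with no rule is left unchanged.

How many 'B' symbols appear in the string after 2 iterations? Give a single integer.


Answer: 3

Derivation:
Step 0: YYB  (1 'B')
Step 1: AFBAFBB  (3 'B')
Step 2: AAABAAABB  (3 'B')


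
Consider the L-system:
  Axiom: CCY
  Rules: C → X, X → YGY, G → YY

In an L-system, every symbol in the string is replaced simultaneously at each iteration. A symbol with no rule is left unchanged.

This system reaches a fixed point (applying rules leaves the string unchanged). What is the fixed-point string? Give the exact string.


Step 0: CCY
Step 1: XXY
Step 2: YGYYGYY
Step 3: YYYYYYYYY
Step 4: YYYYYYYYY  (unchanged — fixed point at step 3)

Answer: YYYYYYYYY


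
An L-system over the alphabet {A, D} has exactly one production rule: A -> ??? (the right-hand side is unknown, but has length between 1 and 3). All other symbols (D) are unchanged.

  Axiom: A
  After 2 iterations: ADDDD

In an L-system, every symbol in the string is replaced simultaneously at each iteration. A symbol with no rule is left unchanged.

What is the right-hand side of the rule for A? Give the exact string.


Trying A -> ADD:
  Step 0: A
  Step 1: ADD
  Step 2: ADDDD
Matches the given result.

Answer: ADD


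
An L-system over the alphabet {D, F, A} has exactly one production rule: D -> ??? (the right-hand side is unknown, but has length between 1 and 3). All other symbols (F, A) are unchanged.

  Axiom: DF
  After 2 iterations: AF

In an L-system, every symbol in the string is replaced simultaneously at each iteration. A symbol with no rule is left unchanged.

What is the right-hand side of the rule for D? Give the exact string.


Trying D -> A:
  Step 0: DF
  Step 1: AF
  Step 2: AF
Matches the given result.

Answer: A


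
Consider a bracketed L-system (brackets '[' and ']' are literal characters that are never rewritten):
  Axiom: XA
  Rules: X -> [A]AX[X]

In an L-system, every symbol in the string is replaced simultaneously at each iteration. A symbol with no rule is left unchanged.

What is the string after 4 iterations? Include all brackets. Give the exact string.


Answer: [A]A[A]A[A]A[A]AX[X][[A]AX[X]][[A]A[A]AX[X][[A]AX[X]]][[A]A[A]A[A]AX[X][[A]AX[X]][[A]A[A]AX[X][[A]AX[X]]]]A

Derivation:
Step 0: XA
Step 1: [A]AX[X]A
Step 2: [A]A[A]AX[X][[A]AX[X]]A
Step 3: [A]A[A]A[A]AX[X][[A]AX[X]][[A]A[A]AX[X][[A]AX[X]]]A
Step 4: [A]A[A]A[A]A[A]AX[X][[A]AX[X]][[A]A[A]AX[X][[A]AX[X]]][[A]A[A]A[A]AX[X][[A]AX[X]][[A]A[A]AX[X][[A]AX[X]]]]A


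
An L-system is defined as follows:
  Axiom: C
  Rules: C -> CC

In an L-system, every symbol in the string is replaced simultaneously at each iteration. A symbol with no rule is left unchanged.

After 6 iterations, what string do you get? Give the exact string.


Step 0: C
Step 1: CC
Step 2: CCCC
Step 3: CCCCCCCC
Step 4: CCCCCCCCCCCCCCCC
Step 5: CCCCCCCCCCCCCCCCCCCCCCCCCCCCCCCC
Step 6: CCCCCCCCCCCCCCCCCCCCCCCCCCCCCCCCCCCCCCCCCCCCCCCCCCCCCCCCCCCCCCCC

Answer: CCCCCCCCCCCCCCCCCCCCCCCCCCCCCCCCCCCCCCCCCCCCCCCCCCCCCCCCCCCCCCCC


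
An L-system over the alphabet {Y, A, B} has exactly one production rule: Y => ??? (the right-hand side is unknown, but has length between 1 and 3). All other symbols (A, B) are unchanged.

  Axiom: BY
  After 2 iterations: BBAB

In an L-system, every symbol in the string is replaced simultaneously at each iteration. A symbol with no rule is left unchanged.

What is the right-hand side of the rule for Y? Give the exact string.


Answer: BAB

Derivation:
Trying Y => BAB:
  Step 0: BY
  Step 1: BBAB
  Step 2: BBAB
Matches the given result.


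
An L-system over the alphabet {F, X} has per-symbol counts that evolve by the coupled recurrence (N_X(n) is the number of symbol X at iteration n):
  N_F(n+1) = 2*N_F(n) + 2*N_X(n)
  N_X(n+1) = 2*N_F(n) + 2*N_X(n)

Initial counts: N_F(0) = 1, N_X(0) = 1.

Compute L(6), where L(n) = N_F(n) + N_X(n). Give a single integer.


Step 0: N_F=1, N_X=1, L=2
Step 1: N_F=4, N_X=4, L=8
Step 2: N_F=16, N_X=16, L=32
Step 3: N_F=64, N_X=64, L=128
Step 4: N_F=256, N_X=256, L=512
Step 5: N_F=1024, N_X=1024, L=2048
Step 6: N_F=4096, N_X=4096, L=8192

Answer: 8192


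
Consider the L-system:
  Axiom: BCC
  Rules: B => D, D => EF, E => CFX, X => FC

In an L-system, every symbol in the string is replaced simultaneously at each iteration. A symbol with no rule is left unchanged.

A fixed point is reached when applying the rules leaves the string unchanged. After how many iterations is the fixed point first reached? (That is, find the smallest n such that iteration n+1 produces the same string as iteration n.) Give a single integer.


Answer: 4

Derivation:
Step 0: BCC
Step 1: DCC
Step 2: EFCC
Step 3: CFXFCC
Step 4: CFFCFCC
Step 5: CFFCFCC  (unchanged — fixed point at step 4)


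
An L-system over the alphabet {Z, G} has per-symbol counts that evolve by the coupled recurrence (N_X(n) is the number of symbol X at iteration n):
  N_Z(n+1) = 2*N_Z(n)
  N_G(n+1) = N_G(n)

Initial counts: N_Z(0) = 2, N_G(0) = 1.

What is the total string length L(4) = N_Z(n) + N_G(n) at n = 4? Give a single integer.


Step 0: N_Z=2, N_G=1, L=3
Step 1: N_Z=4, N_G=1, L=5
Step 2: N_Z=8, N_G=1, L=9
Step 3: N_Z=16, N_G=1, L=17
Step 4: N_Z=32, N_G=1, L=33

Answer: 33


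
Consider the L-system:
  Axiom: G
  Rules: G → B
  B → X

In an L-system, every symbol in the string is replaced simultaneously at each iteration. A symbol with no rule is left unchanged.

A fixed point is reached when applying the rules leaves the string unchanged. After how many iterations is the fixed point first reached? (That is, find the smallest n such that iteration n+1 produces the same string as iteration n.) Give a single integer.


Step 0: G
Step 1: B
Step 2: X
Step 3: X  (unchanged — fixed point at step 2)

Answer: 2


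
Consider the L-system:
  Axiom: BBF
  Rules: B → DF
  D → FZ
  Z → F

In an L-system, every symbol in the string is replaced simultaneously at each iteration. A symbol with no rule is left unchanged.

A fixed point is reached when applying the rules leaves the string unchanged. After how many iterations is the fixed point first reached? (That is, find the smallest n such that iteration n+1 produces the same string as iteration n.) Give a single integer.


Answer: 3

Derivation:
Step 0: BBF
Step 1: DFDFF
Step 2: FZFFZFF
Step 3: FFFFFFF
Step 4: FFFFFFF  (unchanged — fixed point at step 3)


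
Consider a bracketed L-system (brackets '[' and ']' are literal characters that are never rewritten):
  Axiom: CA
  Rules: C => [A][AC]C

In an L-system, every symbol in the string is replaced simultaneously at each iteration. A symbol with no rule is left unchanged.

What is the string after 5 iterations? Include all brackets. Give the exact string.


Answer: [A][A[A][A[A][A[A][A[A][AC]C][A][AC]C][A][A[A][AC]C][A][AC]C][A][A[A][A[A][AC]C][A][AC]C][A][A[A][AC]C][A][AC]C][A][A[A][A[A][A[A][AC]C][A][AC]C][A][A[A][AC]C][A][AC]C][A][A[A][A[A][AC]C][A][AC]C][A][A[A][AC]C][A][AC]CA

Derivation:
Step 0: CA
Step 1: [A][AC]CA
Step 2: [A][A[A][AC]C][A][AC]CA
Step 3: [A][A[A][A[A][AC]C][A][AC]C][A][A[A][AC]C][A][AC]CA
Step 4: [A][A[A][A[A][A[A][AC]C][A][AC]C][A][A[A][AC]C][A][AC]C][A][A[A][A[A][AC]C][A][AC]C][A][A[A][AC]C][A][AC]CA
Step 5: [A][A[A][A[A][A[A][A[A][AC]C][A][AC]C][A][A[A][AC]C][A][AC]C][A][A[A][A[A][AC]C][A][AC]C][A][A[A][AC]C][A][AC]C][A][A[A][A[A][A[A][AC]C][A][AC]C][A][A[A][AC]C][A][AC]C][A][A[A][A[A][AC]C][A][AC]C][A][A[A][AC]C][A][AC]CA


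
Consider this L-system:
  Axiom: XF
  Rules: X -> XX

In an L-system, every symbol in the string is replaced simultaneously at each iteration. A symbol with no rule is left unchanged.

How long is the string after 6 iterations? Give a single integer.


Answer: 65

Derivation:
Step 0: length = 2
Step 1: length = 3
Step 2: length = 5
Step 3: length = 9
Step 4: length = 17
Step 5: length = 33
Step 6: length = 65


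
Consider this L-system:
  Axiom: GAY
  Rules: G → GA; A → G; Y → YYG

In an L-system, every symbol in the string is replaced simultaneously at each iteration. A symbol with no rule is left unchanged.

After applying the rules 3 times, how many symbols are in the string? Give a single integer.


Answer: 27

Derivation:
Step 0: length = 3
Step 1: length = 6
Step 2: length = 13
Step 3: length = 27


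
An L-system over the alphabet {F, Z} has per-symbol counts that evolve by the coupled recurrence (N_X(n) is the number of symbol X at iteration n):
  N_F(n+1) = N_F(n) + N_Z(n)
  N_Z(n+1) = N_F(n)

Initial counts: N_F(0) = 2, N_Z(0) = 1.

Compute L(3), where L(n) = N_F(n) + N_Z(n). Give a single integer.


Step 0: N_F=2, N_Z=1, L=3
Step 1: N_F=3, N_Z=2, L=5
Step 2: N_F=5, N_Z=3, L=8
Step 3: N_F=8, N_Z=5, L=13

Answer: 13


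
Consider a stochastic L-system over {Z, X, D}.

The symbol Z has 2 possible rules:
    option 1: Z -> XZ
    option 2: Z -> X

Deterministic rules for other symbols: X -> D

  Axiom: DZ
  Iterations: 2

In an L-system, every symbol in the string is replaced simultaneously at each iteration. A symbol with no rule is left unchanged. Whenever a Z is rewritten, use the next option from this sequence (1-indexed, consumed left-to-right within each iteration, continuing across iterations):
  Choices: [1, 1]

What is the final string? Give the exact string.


Step 0: DZ
Step 1: DXZ  (used choices [1])
Step 2: DDXZ  (used choices [1])

Answer: DDXZ


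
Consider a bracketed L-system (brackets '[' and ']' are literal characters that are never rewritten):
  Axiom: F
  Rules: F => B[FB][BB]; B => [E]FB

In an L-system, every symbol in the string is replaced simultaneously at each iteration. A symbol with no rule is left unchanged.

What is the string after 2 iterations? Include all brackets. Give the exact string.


Answer: [E]FB[B[FB][BB][E]FB][[E]FB[E]FB]

Derivation:
Step 0: F
Step 1: B[FB][BB]
Step 2: [E]FB[B[FB][BB][E]FB][[E]FB[E]FB]


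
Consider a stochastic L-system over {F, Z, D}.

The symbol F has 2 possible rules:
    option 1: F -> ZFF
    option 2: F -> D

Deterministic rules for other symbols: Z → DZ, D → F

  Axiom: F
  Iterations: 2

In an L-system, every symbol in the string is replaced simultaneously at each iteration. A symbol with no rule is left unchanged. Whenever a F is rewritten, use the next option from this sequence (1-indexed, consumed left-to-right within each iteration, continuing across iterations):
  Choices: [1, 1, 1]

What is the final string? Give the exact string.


Step 0: F
Step 1: ZFF  (used choices [1])
Step 2: DZZFFZFF  (used choices [1, 1])

Answer: DZZFFZFF


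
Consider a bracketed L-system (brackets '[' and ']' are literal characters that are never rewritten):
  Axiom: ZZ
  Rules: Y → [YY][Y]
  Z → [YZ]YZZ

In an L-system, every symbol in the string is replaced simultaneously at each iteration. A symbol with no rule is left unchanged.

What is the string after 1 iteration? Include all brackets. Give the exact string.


Step 0: ZZ
Step 1: [YZ]YZZ[YZ]YZZ

Answer: [YZ]YZZ[YZ]YZZ


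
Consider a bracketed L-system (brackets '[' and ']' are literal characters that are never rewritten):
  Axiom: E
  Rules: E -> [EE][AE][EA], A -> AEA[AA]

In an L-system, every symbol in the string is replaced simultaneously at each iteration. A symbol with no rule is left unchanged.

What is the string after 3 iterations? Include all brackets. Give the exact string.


Answer: [[[EE][AE][EA][EE][AE][EA]][AEA[AA][EE][AE][EA]][[EE][AE][EA]AEA[AA]][[EE][AE][EA][EE][AE][EA]][AEA[AA][EE][AE][EA]][[EE][AE][EA]AEA[AA]]][AEA[AA][EE][AE][EA]AEA[AA][AEA[AA]AEA[AA]][[EE][AE][EA][EE][AE][EA]][AEA[AA][EE][AE][EA]][[EE][AE][EA]AEA[AA]]][[[EE][AE][EA][EE][AE][EA]][AEA[AA][EE][AE][EA]][[EE][AE][EA]AEA[AA]]AEA[AA][EE][AE][EA]AEA[AA][AEA[AA]AEA[AA]]]

Derivation:
Step 0: E
Step 1: [EE][AE][EA]
Step 2: [[EE][AE][EA][EE][AE][EA]][AEA[AA][EE][AE][EA]][[EE][AE][EA]AEA[AA]]
Step 3: [[[EE][AE][EA][EE][AE][EA]][AEA[AA][EE][AE][EA]][[EE][AE][EA]AEA[AA]][[EE][AE][EA][EE][AE][EA]][AEA[AA][EE][AE][EA]][[EE][AE][EA]AEA[AA]]][AEA[AA][EE][AE][EA]AEA[AA][AEA[AA]AEA[AA]][[EE][AE][EA][EE][AE][EA]][AEA[AA][EE][AE][EA]][[EE][AE][EA]AEA[AA]]][[[EE][AE][EA][EE][AE][EA]][AEA[AA][EE][AE][EA]][[EE][AE][EA]AEA[AA]]AEA[AA][EE][AE][EA]AEA[AA][AEA[AA]AEA[AA]]]


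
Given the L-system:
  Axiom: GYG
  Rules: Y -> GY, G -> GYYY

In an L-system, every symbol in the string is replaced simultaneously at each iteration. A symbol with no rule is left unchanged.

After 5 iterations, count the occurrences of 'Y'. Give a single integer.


Step 0: GYG  (1 'Y')
Step 1: GYYYGYGYYY  (7 'Y')
Step 2: GYYYGYGYGYGYYYGYGYYYGYGYGY  (16 'Y')
Step 3: GYYYGYGYGYGYYYGYGYYYGYGYYYGYGYYYGYGYGYGYYYGYGYYYGYGYGYGYYYGYGYYYGYGYYYGY  (46 'Y')
Step 4: GYYYGYGYGYGYYYGYGYYYGYGYYYGYGYYYGYGYGYGYYYGYGYYYGYGYGYGYYYGYGYYYGYGYGYGYYYGYGYYYGYGYGYGYYYGYGYYYGYGYYYGYGYYYGYGYGYGYYYGYGYYYGYGYGYGYYYGYGYYYGYGYYYGYGYYYGYGYGYGYYYGYGYYYGYGYGYGYYYGYGYYYGYGYGYGYYYGY  (124 'Y')
Step 5: GYYYGYGYGYGYYYGYGYYYGYGYYYGYGYYYGYGYGYGYYYGYGYYYGYGYGYGYYYGYGYYYGYGYGYGYYYGYGYYYGYGYGYGYYYGYGYYYGYGYYYGYGYYYGYGYGYGYYYGYGYYYGYGYGYGYYYGYGYYYGYGYYYGYGYYYGYGYGYGYYYGYGYYYGYGYGYGYYYGYGYYYGYGYYYGYGYYYGYGYGYGYYYGYGYYYGYGYGYGYYYGYGYYYGYGYYYGYGYYYGYGYGYGYYYGYGYYYGYGYGYGYYYGYGYYYGYGYGYGYYYGYGYYYGYGYGYGYYYGYGYYYGYGYYYGYGYYYGYGYGYGYYYGYGYYYGYGYGYGYYYGYGYYYGYGYYYGYGYYYGYGYGYGYYYGYGYYYGYGYGYGYYYGYGYYYGYGYGYGYYYGYGYYYGYGYGYGYYYGYGYYYGYGYYYGYGYYYGYGYGYGYYYGYGYYYGYGYGYGYYYGYGYYYGYGYYYGYGYYYGYGYGYGYYYGYGYYYGYGYGYGYYYGYGYYYGYGYYYGYGYYYGYGYGYGYYYGY  (340 'Y')

Answer: 340


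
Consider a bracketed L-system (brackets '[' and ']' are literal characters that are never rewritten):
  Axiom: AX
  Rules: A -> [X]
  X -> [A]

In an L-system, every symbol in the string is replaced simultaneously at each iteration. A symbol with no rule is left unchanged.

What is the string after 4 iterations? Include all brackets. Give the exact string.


Answer: [[[[A]]]][[[[X]]]]

Derivation:
Step 0: AX
Step 1: [X][A]
Step 2: [[A]][[X]]
Step 3: [[[X]]][[[A]]]
Step 4: [[[[A]]]][[[[X]]]]


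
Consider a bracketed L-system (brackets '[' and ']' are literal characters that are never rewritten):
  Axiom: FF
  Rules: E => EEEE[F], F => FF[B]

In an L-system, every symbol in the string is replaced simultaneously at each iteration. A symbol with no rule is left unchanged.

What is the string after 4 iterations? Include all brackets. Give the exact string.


Answer: FF[B]FF[B][B]FF[B]FF[B][B][B]FF[B]FF[B][B]FF[B]FF[B][B][B][B]FF[B]FF[B][B]FF[B]FF[B][B][B]FF[B]FF[B][B]FF[B]FF[B][B][B][B]

Derivation:
Step 0: FF
Step 1: FF[B]FF[B]
Step 2: FF[B]FF[B][B]FF[B]FF[B][B]
Step 3: FF[B]FF[B][B]FF[B]FF[B][B][B]FF[B]FF[B][B]FF[B]FF[B][B][B]
Step 4: FF[B]FF[B][B]FF[B]FF[B][B][B]FF[B]FF[B][B]FF[B]FF[B][B][B][B]FF[B]FF[B][B]FF[B]FF[B][B][B]FF[B]FF[B][B]FF[B]FF[B][B][B][B]


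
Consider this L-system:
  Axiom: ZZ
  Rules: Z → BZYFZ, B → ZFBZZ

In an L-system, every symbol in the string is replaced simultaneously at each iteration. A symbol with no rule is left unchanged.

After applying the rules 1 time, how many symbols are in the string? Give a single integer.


Answer: 10

Derivation:
Step 0: length = 2
Step 1: length = 10


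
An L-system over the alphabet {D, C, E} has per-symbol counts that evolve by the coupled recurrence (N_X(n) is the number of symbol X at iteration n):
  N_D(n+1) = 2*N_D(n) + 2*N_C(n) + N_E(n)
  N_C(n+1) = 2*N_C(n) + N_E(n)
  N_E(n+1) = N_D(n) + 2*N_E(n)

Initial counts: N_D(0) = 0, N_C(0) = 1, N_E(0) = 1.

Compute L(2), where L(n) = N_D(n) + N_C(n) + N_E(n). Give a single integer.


Step 0: N_D=0, N_C=1, N_E=1, L=2
Step 1: N_D=3, N_C=3, N_E=2, L=8
Step 2: N_D=14, N_C=8, N_E=7, L=29

Answer: 29


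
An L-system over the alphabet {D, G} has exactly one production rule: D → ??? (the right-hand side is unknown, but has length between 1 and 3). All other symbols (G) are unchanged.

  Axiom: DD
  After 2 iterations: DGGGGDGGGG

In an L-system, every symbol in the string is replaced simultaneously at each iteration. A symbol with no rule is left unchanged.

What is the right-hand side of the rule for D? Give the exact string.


Trying D → DGG:
  Step 0: DD
  Step 1: DGGDGG
  Step 2: DGGGGDGGGG
Matches the given result.

Answer: DGG


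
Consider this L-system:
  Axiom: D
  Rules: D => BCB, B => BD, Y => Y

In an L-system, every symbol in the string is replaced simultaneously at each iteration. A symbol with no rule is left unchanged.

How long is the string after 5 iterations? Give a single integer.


Step 0: length = 1
Step 1: length = 3
Step 2: length = 5
Step 3: length = 11
Step 4: length = 21
Step 5: length = 43

Answer: 43


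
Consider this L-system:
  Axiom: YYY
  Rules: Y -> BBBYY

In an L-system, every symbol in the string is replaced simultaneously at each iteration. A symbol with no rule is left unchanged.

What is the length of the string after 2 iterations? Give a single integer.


Step 0: length = 3
Step 1: length = 15
Step 2: length = 39

Answer: 39


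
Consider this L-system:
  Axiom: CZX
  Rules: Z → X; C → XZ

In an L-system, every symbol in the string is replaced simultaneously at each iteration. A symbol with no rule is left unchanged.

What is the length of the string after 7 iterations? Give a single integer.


Step 0: length = 3
Step 1: length = 4
Step 2: length = 4
Step 3: length = 4
Step 4: length = 4
Step 5: length = 4
Step 6: length = 4
Step 7: length = 4

Answer: 4


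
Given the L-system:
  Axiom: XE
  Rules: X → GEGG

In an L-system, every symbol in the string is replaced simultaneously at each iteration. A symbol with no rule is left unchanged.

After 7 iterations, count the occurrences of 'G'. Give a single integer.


Answer: 3

Derivation:
Step 0: XE  (0 'G')
Step 1: GEGGE  (3 'G')
Step 2: GEGGE  (3 'G')
Step 3: GEGGE  (3 'G')
Step 4: GEGGE  (3 'G')
Step 5: GEGGE  (3 'G')
Step 6: GEGGE  (3 'G')
Step 7: GEGGE  (3 'G')


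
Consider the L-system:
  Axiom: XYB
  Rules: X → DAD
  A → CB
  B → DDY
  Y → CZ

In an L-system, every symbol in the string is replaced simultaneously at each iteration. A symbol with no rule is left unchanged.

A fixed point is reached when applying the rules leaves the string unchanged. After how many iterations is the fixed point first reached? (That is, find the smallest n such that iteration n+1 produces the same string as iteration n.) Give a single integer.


Answer: 4

Derivation:
Step 0: XYB
Step 1: DADCZDDY
Step 2: DCBDCZDDCZ
Step 3: DCDDYDCZDDCZ
Step 4: DCDDCZDCZDDCZ
Step 5: DCDDCZDCZDDCZ  (unchanged — fixed point at step 4)


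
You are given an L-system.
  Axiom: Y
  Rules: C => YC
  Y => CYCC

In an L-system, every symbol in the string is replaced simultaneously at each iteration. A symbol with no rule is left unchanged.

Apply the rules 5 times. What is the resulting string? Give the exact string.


Step 0: Y
Step 1: CYCC
Step 2: YCCYCCYCYC
Step 3: CYCCYCYCCYCCYCYCCYCCYCCYCCYC
Step 4: YCCYCCYCYCCYCCYCCYCCYCYCCYCCYCYCCYCCYCCYCCYCYCCYCCYCYCCYCCYCYCCYCCYCYCCYCCYC
Step 5: CYCCYCYCCYCCYCYCCYCCYCCYCCYCYCCYCCYCYCCYCCYCYCCYCCYCYCCYCCYCCYCCYCYCCYCCYCYCCYCCYCCYCCYCYCCYCCYCYCCYCCYCYCCYCCYCYCCYCCYCCYCCYCYCCYCCYCYCCYCCYCCYCCYCYCCYCCYCYCCYCCYCCYCCYCYCCYCCYCYCCYCCYCCYCCYCYCCYCCYCYCCYCCYC

Answer: CYCCYCYCCYCCYCYCCYCCYCCYCCYCYCCYCCYCYCCYCCYCYCCYCCYCYCCYCCYCCYCCYCYCCYCCYCYCCYCCYCCYCCYCYCCYCCYCYCCYCCYCYCCYCCYCYCCYCCYCCYCCYCYCCYCCYCYCCYCCYCCYCCYCYCCYCCYCYCCYCCYCCYCCYCYCCYCCYCYCCYCCYCCYCCYCYCCYCCYCYCCYCCYC


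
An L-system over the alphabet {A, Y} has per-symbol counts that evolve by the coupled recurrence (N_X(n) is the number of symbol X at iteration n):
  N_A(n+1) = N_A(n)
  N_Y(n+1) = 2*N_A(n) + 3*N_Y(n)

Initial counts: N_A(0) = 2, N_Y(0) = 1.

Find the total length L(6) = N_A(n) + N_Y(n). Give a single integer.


Step 0: N_A=2, N_Y=1, L=3
Step 1: N_A=2, N_Y=7, L=9
Step 2: N_A=2, N_Y=25, L=27
Step 3: N_A=2, N_Y=79, L=81
Step 4: N_A=2, N_Y=241, L=243
Step 5: N_A=2, N_Y=727, L=729
Step 6: N_A=2, N_Y=2185, L=2187

Answer: 2187
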